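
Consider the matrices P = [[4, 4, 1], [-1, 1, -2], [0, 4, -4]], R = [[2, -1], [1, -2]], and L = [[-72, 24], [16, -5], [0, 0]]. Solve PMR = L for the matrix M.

M = [[-5, 2], [-4, 0], [-4, 0]]

M = P⁻¹LR⁻¹ (apply P⁻¹ on the left and R⁻¹ on the right).
det P = -4; the adjugate gives P⁻¹ = [[-1, -5, 9/4], [1, 4, -7/4], [1, 4, -2]].
R has determinant -3; R⁻¹ = [[2/3, -1/3], [1/3, -2/3]].
P⁻¹L = [[-8, 1], [-8, 4], [-8, 4]].
M = (P⁻¹L)R⁻¹ = [[-5, 2], [-4, 0], [-4, 0]].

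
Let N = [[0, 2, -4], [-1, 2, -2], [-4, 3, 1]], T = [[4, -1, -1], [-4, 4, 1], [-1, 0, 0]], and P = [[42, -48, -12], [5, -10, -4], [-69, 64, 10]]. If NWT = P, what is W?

W = N⁻¹PT⁻¹ (apply N⁻¹ on the left and T⁻¹ on the right).
det N = -2; the adjugate gives N⁻¹ = [[-4, 7, -2], [-9/2, 8, -2], [-5/2, 4, -1]].
T has determinant -3; T⁻¹ = [[0, 0, -1], [1/3, 1/3, 0], [-4/3, -1/3, -4]].
N⁻¹P = [[5, -6, 0], [-11, 8, 2], [-16, 16, 4]].
W = (N⁻¹P)T⁻¹ = [[-2, -2, -5], [0, 2, 3], [0, 4, 0]].

W = [[-2, -2, -5], [0, 2, 3], [0, 4, 0]]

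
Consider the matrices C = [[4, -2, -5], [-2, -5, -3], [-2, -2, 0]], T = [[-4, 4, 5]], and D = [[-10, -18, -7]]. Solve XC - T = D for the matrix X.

XC = D + T = [[-14, -14, -2]].
Right-multiplying both sides by C⁻¹ gives X = (D + T)C⁻¹.
C has determinant -6; C⁻¹ = [[1, -5/3, 19/6], [-1, 5/3, -11/3], [1, -2, 4]].
X = (D + T)C⁻¹ = [[-2, 4, -1]].

X = [[-2, 4, -1]]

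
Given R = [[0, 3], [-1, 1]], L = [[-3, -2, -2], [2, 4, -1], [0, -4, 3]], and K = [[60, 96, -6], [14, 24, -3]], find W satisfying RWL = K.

Isolating W: multiply by R⁻¹ from the left and L⁻¹ from the right, so W = R⁻¹KL⁻¹.
det R = 3, so R⁻¹ = [[1/3, -1], [1/3, 0]].
det L = 4, so L⁻¹ = [[2, 7/2, 5/2], [-3/2, -9/4, -7/4], [-2, -3, -2]].
R⁻¹K = [[6, 8, 1], [20, 32, -2]].
W = (R⁻¹K)L⁻¹ = [[-2, 0, -1], [-4, 4, -2]].

W = [[-2, 0, -1], [-4, 4, -2]]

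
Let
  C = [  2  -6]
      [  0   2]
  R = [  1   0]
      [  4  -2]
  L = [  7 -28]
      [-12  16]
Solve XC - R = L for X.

XC = L + R = [[8, -28], [-8, 14]].
Since C sits to the right of X, X = (L + R)C⁻¹.
det C = 4, so C⁻¹ = [[1/2, 3/2], [0, 1/2]].
X = (L + R)C⁻¹ = [[4, -2], [-4, -5]].

X = [[4, -2], [-4, -5]]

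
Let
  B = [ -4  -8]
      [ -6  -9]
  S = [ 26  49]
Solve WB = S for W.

W = [[-5, -1]]

Right-multiplying both sides by B⁻¹ gives W = SB⁻¹.
det B = -12, so B⁻¹ = [[3/4, -2/3], [-1/2, 1/3]].
W = SB⁻¹ = [[26, 49]] · [[3/4, -2/3], [-1/2, 1/3]] = [[-5, -1]].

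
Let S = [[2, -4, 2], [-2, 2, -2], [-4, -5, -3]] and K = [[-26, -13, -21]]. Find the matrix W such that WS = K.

W = [[-3, 0, 5]]

Since S sits to the right of W, W = KS⁻¹.
det S = -4, so S⁻¹ = [[4, 11/2, -1], [-1/2, -1/2, 0], [-9/2, -13/2, 1]].
W = KS⁻¹ = [[-26, -13, -21]] · [[4, 11/2, -1], [-1/2, -1/2, 0], [-9/2, -13/2, 1]] = [[-3, 0, 5]].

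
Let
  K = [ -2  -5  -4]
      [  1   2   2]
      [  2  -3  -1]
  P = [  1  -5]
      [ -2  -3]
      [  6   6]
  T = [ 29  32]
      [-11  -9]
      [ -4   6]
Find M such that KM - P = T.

KM = T + P = [[30, 27], [-13, -12], [2, 12]].
Left-multiplying both sides by K⁻¹ gives M = K⁻¹(T + P).
K has determinant -5; K⁻¹ = [[-4/5, -7/5, 2/5], [-1, -2, 0], [7/5, 16/5, -1/5]].
M = K⁻¹(T + P) = [[-5, 0], [-4, -3], [0, -3]].

M = [[-5, 0], [-4, -3], [0, -3]]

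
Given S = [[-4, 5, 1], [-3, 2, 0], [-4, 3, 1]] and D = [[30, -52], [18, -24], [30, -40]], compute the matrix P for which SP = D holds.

S is on the left of P, so left-multiply by S⁻¹: P = S⁻¹D.
det S = 6, so S⁻¹ = [[1/3, -1/3, -1/3], [1/2, 0, -1/2], [-1/6, -4/3, 7/6]].
P = S⁻¹D = [[1/3, -1/3, -1/3], [1/2, 0, -1/2], [-1/6, -4/3, 7/6]] · [[30, -52], [18, -24], [30, -40]] = [[-6, 4], [0, -6], [6, -6]].

P = [[-6, 4], [0, -6], [6, -6]]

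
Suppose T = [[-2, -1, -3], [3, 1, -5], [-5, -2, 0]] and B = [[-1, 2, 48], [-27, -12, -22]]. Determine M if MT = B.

M = [[-6, -6, -1], [4, 2, 5]]

Since T sits to the right of M, M = BT⁻¹.
det T = -2, so T⁻¹ = [[5, -3, -4], [-25/2, 15/2, 19/2], [1/2, -1/2, -1/2]].
M = BT⁻¹ = [[-1, 2, 48], [-27, -12, -22]] · [[5, -3, -4], [-25/2, 15/2, 19/2], [1/2, -1/2, -1/2]] = [[-6, -6, -1], [4, 2, 5]].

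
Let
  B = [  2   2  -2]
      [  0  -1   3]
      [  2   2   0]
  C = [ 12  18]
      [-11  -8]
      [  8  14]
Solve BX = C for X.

B is on the left of X, so left-multiply by B⁻¹: X = B⁻¹C.
B has determinant -4; B⁻¹ = [[3/2, 1, -1], [-3/2, -1, 3/2], [-1/2, 0, 1/2]].
X = B⁻¹C = [[3/2, 1, -1], [-3/2, -1, 3/2], [-1/2, 0, 1/2]] · [[12, 18], [-11, -8], [8, 14]] = [[-1, 5], [5, 2], [-2, -2]].

X = [[-1, 5], [5, 2], [-2, -2]]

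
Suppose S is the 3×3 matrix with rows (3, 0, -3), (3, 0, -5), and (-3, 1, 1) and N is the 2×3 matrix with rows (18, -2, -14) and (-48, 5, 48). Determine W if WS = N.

S is on the right of W, so right-multiply by S⁻¹: W = NS⁻¹.
det S = 6; the adjugate gives S⁻¹ = [[5/6, -1/2, 0], [2, -1, 1], [1/2, -1/2, 0]].
W = NS⁻¹ = [[18, -2, -14], [-48, 5, 48]] · [[5/6, -1/2, 0], [2, -1, 1], [1/2, -1/2, 0]] = [[4, 0, -2], [-6, -5, 5]].

W = [[4, 0, -2], [-6, -5, 5]]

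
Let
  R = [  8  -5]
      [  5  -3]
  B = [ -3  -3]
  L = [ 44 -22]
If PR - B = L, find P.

P = [[2, 5]]

PR = L + B = [[41, -25]].
Right-multiplying both sides by R⁻¹ gives P = (L + B)R⁻¹.
det R = 1, so R⁻¹ = [[-3, 5], [-5, 8]].
P = (L + B)R⁻¹ = [[2, 5]].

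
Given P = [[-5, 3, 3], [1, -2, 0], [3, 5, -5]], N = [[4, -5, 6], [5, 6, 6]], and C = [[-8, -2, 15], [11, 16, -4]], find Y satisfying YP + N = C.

YP = C − N = [[-12, 3, 9], [6, 10, -10]].
Since P sits to the right of Y, Y = (C − N)P⁻¹.
P has determinant -2; P⁻¹ = [[-5, -15, -3], [-5/2, -8, -3/2], [-11/2, -17, -7/2]].
Y = (C − N)P⁻¹ = [[3, 3, 0], [0, 0, 2]].

Y = [[3, 3, 0], [0, 0, 2]]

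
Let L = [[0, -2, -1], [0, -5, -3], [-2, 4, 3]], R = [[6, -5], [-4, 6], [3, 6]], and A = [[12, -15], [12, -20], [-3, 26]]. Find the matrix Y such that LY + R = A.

LY = A − R = [[6, -10], [16, -26], [-6, 20]].
Left-multiplying both sides by L⁻¹ gives Y = L⁻¹(A − R).
det L = -2, so L⁻¹ = [[3/2, -1, -1/2], [-3, 1, 0], [5, -2, 0]].
Y = L⁻¹(A − R) = [[-4, 1], [-2, 4], [-2, 2]].

Y = [[-4, 1], [-2, 4], [-2, 2]]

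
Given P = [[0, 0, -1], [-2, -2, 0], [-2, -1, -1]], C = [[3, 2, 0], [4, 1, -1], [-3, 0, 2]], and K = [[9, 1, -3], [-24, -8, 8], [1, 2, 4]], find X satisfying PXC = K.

X = [[-2, -1, -2], [4, 1, 0], [1, -3, 0]]

Isolating X: multiply by P⁻¹ from the left and C⁻¹ from the right, so X = P⁻¹KC⁻¹.
det P = 2, so P⁻¹ = [[1, 1/2, -1], [-1, -1, 1], [-1, 0, 0]].
det C = -4; the adjugate gives C⁻¹ = [[-1/2, 1, 1/2], [5/4, -3/2, -3/4], [-3/4, 3/2, 5/4]].
P⁻¹K = [[-4, -5, -3], [16, 9, -1], [-9, -1, 3]].
X = (P⁻¹K)C⁻¹ = [[-2, -1, -2], [4, 1, 0], [1, -3, 0]].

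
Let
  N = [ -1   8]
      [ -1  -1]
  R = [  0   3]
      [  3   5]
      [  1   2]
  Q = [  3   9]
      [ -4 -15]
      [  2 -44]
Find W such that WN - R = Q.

WN = Q + R = [[3, 12], [-1, -10], [3, -42]].
N is on the right of W, so right-multiply by N⁻¹: W = (Q + R)N⁻¹.
det N = 9, so N⁻¹ = [[-1/9, -8/9], [1/9, -1/9]].
W = (Q + R)N⁻¹ = [[1, -4], [-1, 2], [-5, 2]].

W = [[1, -4], [-1, 2], [-5, 2]]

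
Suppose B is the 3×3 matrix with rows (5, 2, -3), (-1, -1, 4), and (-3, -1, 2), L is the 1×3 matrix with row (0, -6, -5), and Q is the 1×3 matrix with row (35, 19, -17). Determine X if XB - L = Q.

X = [[4, 0, -5]]

XB = Q + L = [[35, 13, -22]].
Right-multiplying both sides by B⁻¹ gives X = (Q + L)B⁻¹.
B has determinant -4; B⁻¹ = [[-1/2, 1/4, -5/4], [5/2, -1/4, 17/4], [1/2, 1/4, 3/4]].
X = (Q + L)B⁻¹ = [[4, 0, -5]].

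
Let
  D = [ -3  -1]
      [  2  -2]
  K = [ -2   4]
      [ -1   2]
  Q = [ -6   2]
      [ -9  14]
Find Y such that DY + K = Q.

DY = Q − K = [[-4, -2], [-8, 12]].
Since D multiplies Y on the left, Y = D⁻¹(Q − K).
det D = 8, so D⁻¹ = [[-1/4, 1/8], [-1/4, -3/8]].
Y = D⁻¹(Q − K) = [[0, 2], [4, -4]].

Y = [[0, 2], [4, -4]]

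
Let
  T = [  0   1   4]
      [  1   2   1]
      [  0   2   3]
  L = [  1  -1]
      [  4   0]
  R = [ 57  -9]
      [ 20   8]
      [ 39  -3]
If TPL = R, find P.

Left-multiply by T⁻¹ and right-multiply by L⁻¹: P = T⁻¹RL⁻¹.
det T = 5, so T⁻¹ = [[4/5, 1, -7/5], [-3/5, 0, 4/5], [2/5, 0, -1/5]].
det L = 4; the adjugate gives L⁻¹ = [[0, 1/4], [-1, 1/4]].
T⁻¹R = [[11, 5], [-3, 3], [15, -3]].
P = (T⁻¹R)L⁻¹ = [[-5, 4], [-3, 0], [3, 3]].

P = [[-5, 4], [-3, 0], [3, 3]]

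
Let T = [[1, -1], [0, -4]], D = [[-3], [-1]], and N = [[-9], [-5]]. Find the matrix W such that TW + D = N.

TW = N − D = [[-6], [-4]].
Left-multiplying both sides by T⁻¹ gives W = T⁻¹(N − D).
det T = -4; the adjugate gives T⁻¹ = [[1, -1/4], [0, -1/4]].
W = T⁻¹(N − D) = [[-5], [1]].

W = [[-5], [1]]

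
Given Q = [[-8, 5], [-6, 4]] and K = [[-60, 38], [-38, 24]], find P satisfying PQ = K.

Q is on the right of P, so right-multiply by Q⁻¹: P = KQ⁻¹.
det Q = -2; the adjugate gives Q⁻¹ = [[-2, 5/2], [-3, 4]].
P = KQ⁻¹ = [[-60, 38], [-38, 24]] · [[-2, 5/2], [-3, 4]] = [[6, 2], [4, 1]].

P = [[6, 2], [4, 1]]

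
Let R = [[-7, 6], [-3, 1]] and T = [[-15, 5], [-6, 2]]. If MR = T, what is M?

M = [[0, 5], [0, 2]]

Since R sits to the right of M, M = TR⁻¹.
det R = 11; the adjugate gives R⁻¹ = [[1/11, -6/11], [3/11, -7/11]].
M = TR⁻¹ = [[-15, 5], [-6, 2]] · [[1/11, -6/11], [3/11, -7/11]] = [[0, 5], [0, 2]].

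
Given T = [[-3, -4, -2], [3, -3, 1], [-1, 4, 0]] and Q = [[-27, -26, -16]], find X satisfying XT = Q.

X = [[5, -6, -6]]

Right-multiplying both sides by T⁻¹ gives X = QT⁻¹.
det T = -2; the adjugate gives T⁻¹ = [[2, 4, 5], [1/2, 1, 3/2], [-9/2, -8, -21/2]].
X = QT⁻¹ = [[-27, -26, -16]] · [[2, 4, 5], [1/2, 1, 3/2], [-9/2, -8, -21/2]] = [[5, -6, -6]].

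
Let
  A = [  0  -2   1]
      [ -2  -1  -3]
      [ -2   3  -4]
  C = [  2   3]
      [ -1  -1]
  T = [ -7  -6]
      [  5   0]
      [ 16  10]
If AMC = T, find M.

M = [[1, 1], [0, -2], [1, 5]]

Isolating M: multiply by A⁻¹ from the left and C⁻¹ from the right, so M = A⁻¹TC⁻¹.
A has determinant -4; A⁻¹ = [[-13/4, 5/4, -7/4], [1/2, -1/2, 1/2], [2, -1, 1]].
C has determinant 1; C⁻¹ = [[-1, -3], [1, 2]].
A⁻¹T = [[1, 2], [2, 2], [-3, -2]].
M = (A⁻¹T)C⁻¹ = [[1, 1], [0, -2], [1, 5]].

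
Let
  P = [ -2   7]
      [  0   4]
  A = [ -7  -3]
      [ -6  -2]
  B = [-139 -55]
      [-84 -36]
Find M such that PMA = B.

Isolating M: multiply by P⁻¹ from the left and A⁻¹ from the right, so M = P⁻¹BA⁻¹.
det P = -8; the adjugate gives P⁻¹ = [[-1/2, 7/8], [0, 1/4]].
det A = -4; the adjugate gives A⁻¹ = [[1/2, -3/4], [-3/2, 7/4]].
P⁻¹B = [[-4, -4], [-21, -9]].
M = (P⁻¹B)A⁻¹ = [[4, -4], [3, 0]].

M = [[4, -4], [3, 0]]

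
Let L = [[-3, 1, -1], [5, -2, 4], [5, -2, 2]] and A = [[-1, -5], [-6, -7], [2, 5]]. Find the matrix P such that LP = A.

P = [[0, 5], [-5, 4], [-4, -6]]

Since L multiplies P on the left, P = L⁻¹A.
det L = -2, so L⁻¹ = [[-2, 0, -1], [-5, 1/2, -7/2], [0, 1/2, -1/2]].
P = L⁻¹A = [[-2, 0, -1], [-5, 1/2, -7/2], [0, 1/2, -1/2]] · [[-1, -5], [-6, -7], [2, 5]] = [[0, 5], [-5, 4], [-4, -6]].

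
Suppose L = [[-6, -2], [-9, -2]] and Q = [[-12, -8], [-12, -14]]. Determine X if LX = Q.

X = [[0, 2], [6, -2]]

L is on the left of X, so left-multiply by L⁻¹: X = L⁻¹Q.
det L = -6, so L⁻¹ = [[1/3, -1/3], [-3/2, 1]].
X = L⁻¹Q = [[1/3, -1/3], [-3/2, 1]] · [[-12, -8], [-12, -14]] = [[0, 2], [6, -2]].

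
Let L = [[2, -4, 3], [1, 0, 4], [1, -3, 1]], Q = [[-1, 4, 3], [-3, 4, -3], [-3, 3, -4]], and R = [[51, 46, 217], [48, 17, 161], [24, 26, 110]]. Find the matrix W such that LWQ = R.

Isolating W: multiply by L⁻¹ from the left and Q⁻¹ from the right, so W = L⁻¹RQ⁻¹.
L has determinant 3; L⁻¹ = [[4, -5/3, -16/3], [1, -1/3, -5/3], [-1, 2/3, 4/3]].
det Q = 4; the adjugate gives Q⁻¹ = [[-7/4, 25/4, -6], [-3/4, 13/4, -3], [3/4, -9/4, 2]].
L⁻¹R = [[-4, 17, 13], [-5, -3, -20], [13, 0, 37]].
W = (L⁻¹R)Q⁻¹ = [[4, 1, -1], [-4, 4, -1], [5, -2, -4]].

W = [[4, 1, -1], [-4, 4, -1], [5, -2, -4]]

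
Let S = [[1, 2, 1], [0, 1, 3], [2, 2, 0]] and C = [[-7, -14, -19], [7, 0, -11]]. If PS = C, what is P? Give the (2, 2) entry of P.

Since S sits to the right of P, P = CS⁻¹.
det S = 4; the adjugate gives S⁻¹ = [[-3/2, 1/2, 5/4], [3/2, -1/2, -3/4], [-1/2, 1/2, 1/4]].
P = CS⁻¹ = [[-7, -14, -19], [7, 0, -11]] · [[-3/2, 1/2, 5/4], [3/2, -1/2, -3/4], [-1/2, 1/2, 1/4]] = [[-1, -6, -3], [-5, -2, 6]].

-2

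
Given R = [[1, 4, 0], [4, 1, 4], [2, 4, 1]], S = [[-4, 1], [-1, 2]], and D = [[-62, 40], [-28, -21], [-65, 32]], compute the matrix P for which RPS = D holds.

Isolating P: multiply by R⁻¹ from the left and S⁻¹ from the right, so P = R⁻¹DS⁻¹.
det R = 1, so R⁻¹ = [[-15, -4, 16], [4, 1, -4], [14, 4, -15]].
det S = -7; the adjugate gives S⁻¹ = [[-2/7, 1/7], [-1/7, 4/7]].
R⁻¹D = [[2, -4], [-16, 11], [-5, -4]].
P = (R⁻¹D)S⁻¹ = [[0, -2], [3, 4], [2, -3]].

P = [[0, -2], [3, 4], [2, -3]]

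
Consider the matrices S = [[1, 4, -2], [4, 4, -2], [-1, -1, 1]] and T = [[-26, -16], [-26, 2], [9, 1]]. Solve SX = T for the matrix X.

Since S multiplies X on the left, X = S⁻¹T.
det S = -6; the adjugate gives S⁻¹ = [[-1/3, 1/3, 0], [1/3, 1/6, 1], [0, 1/2, 2]].
X = S⁻¹T = [[-1/3, 1/3, 0], [1/3, 1/6, 1], [0, 1/2, 2]] · [[-26, -16], [-26, 2], [9, 1]] = [[0, 6], [-4, -4], [5, 3]].

X = [[0, 6], [-4, -4], [5, 3]]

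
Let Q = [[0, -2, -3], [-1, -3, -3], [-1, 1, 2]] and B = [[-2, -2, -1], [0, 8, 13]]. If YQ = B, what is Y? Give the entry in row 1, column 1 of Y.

0

Q is on the right of Y, so right-multiply by Q⁻¹: Y = BQ⁻¹.
det Q = 2; the adjugate gives Q⁻¹ = [[-3/2, 1/2, -3/2], [5/2, -3/2, 3/2], [-2, 1, -1]].
Y = BQ⁻¹ = [[-2, -2, -1], [0, 8, 13]] · [[-3/2, 1/2, -3/2], [5/2, -3/2, 3/2], [-2, 1, -1]] = [[0, 1, 1], [-6, 1, -1]].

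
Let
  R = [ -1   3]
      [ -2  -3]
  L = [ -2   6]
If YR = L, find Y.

Y = [[2, 0]]

Right-multiplying both sides by R⁻¹ gives Y = LR⁻¹.
det R = 9; the adjugate gives R⁻¹ = [[-1/3, -1/3], [2/9, -1/9]].
Y = LR⁻¹ = [[-2, 6]] · [[-1/3, -1/3], [2/9, -1/9]] = [[2, 0]].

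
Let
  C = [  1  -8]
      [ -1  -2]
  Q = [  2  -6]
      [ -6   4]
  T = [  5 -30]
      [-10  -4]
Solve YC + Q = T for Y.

Y = [[3, 0], [0, 4]]

YC = T − Q = [[3, -24], [-4, -8]].
Since C sits to the right of Y, Y = (T − Q)C⁻¹.
det C = -10; the adjugate gives C⁻¹ = [[1/5, -4/5], [-1/10, -1/10]].
Y = (T − Q)C⁻¹ = [[3, 0], [0, 4]].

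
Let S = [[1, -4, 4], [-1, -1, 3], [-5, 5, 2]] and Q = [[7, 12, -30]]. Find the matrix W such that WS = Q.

W = [[-5, -2, -2]]

Right-multiplying both sides by S⁻¹ gives W = QS⁻¹.
S has determinant -5; S⁻¹ = [[17/5, -28/5, 8/5], [13/5, -22/5, 7/5], [2, -3, 1]].
W = QS⁻¹ = [[7, 12, -30]] · [[17/5, -28/5, 8/5], [13/5, -22/5, 7/5], [2, -3, 1]] = [[-5, -2, -2]].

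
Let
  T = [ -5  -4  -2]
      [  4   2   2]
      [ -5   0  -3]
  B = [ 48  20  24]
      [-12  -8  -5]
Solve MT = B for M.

Since T sits to the right of M, M = BT⁻¹.
T has determinant 2; T⁻¹ = [[-3, -6, -2], [1, 5/2, 1], [5, 10, 3]].
M = BT⁻¹ = [[48, 20, 24], [-12, -8, -5]] · [[-3, -6, -2], [1, 5/2, 1], [5, 10, 3]] = [[-4, 2, -4], [3, 2, 1]].

M = [[-4, 2, -4], [3, 2, 1]]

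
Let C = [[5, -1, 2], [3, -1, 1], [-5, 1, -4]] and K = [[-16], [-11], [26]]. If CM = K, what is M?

M = [[0], [6], [-5]]

Left-multiplying both sides by C⁻¹ gives M = C⁻¹K.
det C = 4; the adjugate gives C⁻¹ = [[3/4, -1/2, 1/4], [7/4, -5/2, 1/4], [-1/2, 0, -1/2]].
M = C⁻¹K = [[3/4, -1/2, 1/4], [7/4, -5/2, 1/4], [-1/2, 0, -1/2]] · [[-16], [-11], [26]] = [[0], [6], [-5]].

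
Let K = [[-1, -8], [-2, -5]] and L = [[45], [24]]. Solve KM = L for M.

Since K multiplies M on the left, M = K⁻¹L.
det K = -11, so K⁻¹ = [[5/11, -8/11], [-2/11, 1/11]].
M = K⁻¹L = [[5/11, -8/11], [-2/11, 1/11]] · [[45], [24]] = [[3], [-6]].

M = [[3], [-6]]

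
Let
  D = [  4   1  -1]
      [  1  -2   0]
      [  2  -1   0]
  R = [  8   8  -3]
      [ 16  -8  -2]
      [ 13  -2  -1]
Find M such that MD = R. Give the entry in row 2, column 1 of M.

Right-multiplying both sides by D⁻¹ gives M = RD⁻¹.
det D = -3, so D⁻¹ = [[0, -1/3, 2/3], [0, -2/3, 1/3], [-1, -2, 3]].
M = RD⁻¹ = [[8, 8, -3], [16, -8, -2], [13, -2, -1]] · [[0, -1/3, 2/3], [0, -2/3, 1/3], [-1, -2, 3]] = [[3, -2, -1], [2, 4, 2], [1, -1, 5]].

2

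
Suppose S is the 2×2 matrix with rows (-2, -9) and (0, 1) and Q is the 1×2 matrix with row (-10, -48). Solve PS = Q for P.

P = [[5, -3]]

Since S sits to the right of P, P = QS⁻¹.
det S = -2; the adjugate gives S⁻¹ = [[-1/2, -9/2], [0, 1]].
P = QS⁻¹ = [[-10, -48]] · [[-1/2, -9/2], [0, 1]] = [[5, -3]].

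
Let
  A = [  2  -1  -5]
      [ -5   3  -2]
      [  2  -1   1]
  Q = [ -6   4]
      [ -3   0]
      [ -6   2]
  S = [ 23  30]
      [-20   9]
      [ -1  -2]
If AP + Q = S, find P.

P = [[2, 2], [-5, 3], [-4, -5]]

AP = S − Q = [[29, 26], [-17, 9], [5, -4]].
Since A multiplies P on the left, P = A⁻¹(S − Q).
A has determinant 6; A⁻¹ = [[1/6, 1, 17/6], [1/6, 2, 29/6], [-1/6, 0, 1/6]].
P = A⁻¹(S − Q) = [[2, 2], [-5, 3], [-4, -5]].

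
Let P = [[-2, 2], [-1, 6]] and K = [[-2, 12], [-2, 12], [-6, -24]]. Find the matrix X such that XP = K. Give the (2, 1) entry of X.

P is on the right of X, so right-multiply by P⁻¹: X = KP⁻¹.
P has determinant -10; P⁻¹ = [[-3/5, 1/5], [-1/10, 1/5]].
X = KP⁻¹ = [[-2, 12], [-2, 12], [-6, -24]] · [[-3/5, 1/5], [-1/10, 1/5]] = [[0, 2], [0, 2], [6, -6]].

0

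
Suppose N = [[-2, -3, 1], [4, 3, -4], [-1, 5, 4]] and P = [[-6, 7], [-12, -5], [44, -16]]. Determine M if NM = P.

N is on the left of M, so left-multiply by N⁻¹: M = N⁻¹P.
N has determinant -5; N⁻¹ = [[-32/5, -17/5, -9/5], [12/5, 7/5, 4/5], [-23/5, -13/5, -6/5]].
M = N⁻¹P = [[-32/5, -17/5, -9/5], [12/5, 7/5, 4/5], [-23/5, -13/5, -6/5]] · [[-6, 7], [-12, -5], [44, -16]] = [[0, 1], [4, -3], [6, 0]].

M = [[0, 1], [4, -3], [6, 0]]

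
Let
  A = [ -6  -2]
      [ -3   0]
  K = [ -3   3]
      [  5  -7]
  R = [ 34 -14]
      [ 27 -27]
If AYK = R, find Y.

Left-multiply by A⁻¹ and right-multiply by K⁻¹: Y = A⁻¹RK⁻¹.
A has determinant -6; A⁻¹ = [[0, -1/3], [-1/2, 1]].
det K = 6, so K⁻¹ = [[-7/6, -1/2], [-5/6, -1/2]].
A⁻¹R = [[-9, 9], [10, -20]].
Y = (A⁻¹R)K⁻¹ = [[3, 0], [5, 5]].

Y = [[3, 0], [5, 5]]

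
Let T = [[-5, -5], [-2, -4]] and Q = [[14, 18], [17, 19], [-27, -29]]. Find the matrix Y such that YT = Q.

Since T sits to the right of Y, Y = QT⁻¹.
T has determinant 10; T⁻¹ = [[-2/5, 1/2], [1/5, -1/2]].
Y = QT⁻¹ = [[14, 18], [17, 19], [-27, -29]] · [[-2/5, 1/2], [1/5, -1/2]] = [[-2, -2], [-3, -1], [5, 1]].

Y = [[-2, -2], [-3, -1], [5, 1]]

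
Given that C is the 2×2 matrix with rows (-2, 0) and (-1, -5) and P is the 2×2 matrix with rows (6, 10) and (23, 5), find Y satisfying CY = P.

Y = [[-3, -5], [-4, 0]]

C is on the left of Y, so left-multiply by C⁻¹: Y = C⁻¹P.
det C = 10; the adjugate gives C⁻¹ = [[-1/2, 0], [1/10, -1/5]].
Y = C⁻¹P = [[-1/2, 0], [1/10, -1/5]] · [[6, 10], [23, 5]] = [[-3, -5], [-4, 0]].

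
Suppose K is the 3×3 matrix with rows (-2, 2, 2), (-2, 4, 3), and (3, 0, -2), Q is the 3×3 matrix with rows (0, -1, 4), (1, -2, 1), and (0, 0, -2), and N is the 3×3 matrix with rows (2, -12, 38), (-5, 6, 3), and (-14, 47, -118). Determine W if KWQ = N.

Isolating W: multiply by K⁻¹ from the left and Q⁻¹ from the right, so W = K⁻¹NQ⁻¹.
det K = 2; the adjugate gives K⁻¹ = [[-4, 2, -1], [5/2, -1, 1], [-6, 3, -2]].
det Q = -2; the adjugate gives Q⁻¹ = [[-2, 1, -7/2], [-1, 0, -2], [0, 0, -1/2]].
K⁻¹N = [[-4, 13, -28], [-4, 11, -26], [1, -4, 17]].
W = (K⁻¹N)Q⁻¹ = [[-5, -4, 2], [-3, -4, 5], [2, 1, -4]].

W = [[-5, -4, 2], [-3, -4, 5], [2, 1, -4]]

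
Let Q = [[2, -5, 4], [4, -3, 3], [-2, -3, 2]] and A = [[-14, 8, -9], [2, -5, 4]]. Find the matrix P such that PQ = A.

Since Q sits to the right of P, P = AQ⁻¹.
Q has determinant 4; Q⁻¹ = [[3/4, -1/2, -3/4], [-7/2, 3, 5/2], [-9/2, 4, 7/2]].
P = AQ⁻¹ = [[-14, 8, -9], [2, -5, 4]] · [[3/4, -1/2, -3/4], [-7/2, 3, 5/2], [-9/2, 4, 7/2]] = [[2, -5, -1], [1, 0, 0]].

P = [[2, -5, -1], [1, 0, 0]]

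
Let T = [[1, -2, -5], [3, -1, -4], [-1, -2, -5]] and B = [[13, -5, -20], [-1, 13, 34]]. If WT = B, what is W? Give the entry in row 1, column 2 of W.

Since T sits to the right of W, W = BT⁻¹.
T has determinant -6; T⁻¹ = [[1/2, 0, -1/2], [-19/6, 5/3, 11/6], [7/6, -2/3, -5/6]].
W = BT⁻¹ = [[13, -5, -20], [-1, 13, 34]] · [[1/2, 0, -1/2], [-19/6, 5/3, 11/6], [7/6, -2/3, -5/6]] = [[-1, 5, 1], [-2, -1, -4]].

5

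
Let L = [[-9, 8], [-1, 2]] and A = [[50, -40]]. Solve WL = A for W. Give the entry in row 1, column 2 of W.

4

L is on the right of W, so right-multiply by L⁻¹: W = AL⁻¹.
L has determinant -10; L⁻¹ = [[-1/5, 4/5], [-1/10, 9/10]].
W = AL⁻¹ = [[50, -40]] · [[-1/5, 4/5], [-1/10, 9/10]] = [[-6, 4]].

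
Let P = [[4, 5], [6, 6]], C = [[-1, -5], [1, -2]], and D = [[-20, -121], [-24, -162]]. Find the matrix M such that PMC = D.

Isolating M: multiply by P⁻¹ from the left and C⁻¹ from the right, so M = P⁻¹DC⁻¹.
P has determinant -6; P⁻¹ = [[-1, 5/6], [1, -2/3]].
det C = 7; the adjugate gives C⁻¹ = [[-2/7, 5/7], [-1/7, -1/7]].
P⁻¹D = [[0, -14], [-4, -13]].
M = (P⁻¹D)C⁻¹ = [[2, 2], [3, -1]].

M = [[2, 2], [3, -1]]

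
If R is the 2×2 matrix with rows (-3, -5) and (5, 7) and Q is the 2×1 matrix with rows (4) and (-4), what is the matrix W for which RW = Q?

Left-multiplying both sides by R⁻¹ gives W = R⁻¹Q.
R has determinant 4; R⁻¹ = [[7/4, 5/4], [-5/4, -3/4]].
W = R⁻¹Q = [[7/4, 5/4], [-5/4, -3/4]] · [[4], [-4]] = [[2], [-2]].

W = [[2], [-2]]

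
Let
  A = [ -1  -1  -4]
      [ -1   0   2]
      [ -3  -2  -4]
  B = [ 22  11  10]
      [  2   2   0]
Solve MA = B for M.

Since A sits to the right of M, M = BA⁻¹.
det A = -2, so A⁻¹ = [[-2, -2, 1], [5, 4, -3], [-1, -1/2, 1/2]].
M = BA⁻¹ = [[22, 11, 10], [2, 2, 0]] · [[-2, -2, 1], [5, 4, -3], [-1, -1/2, 1/2]] = [[1, -5, -6], [6, 4, -4]].

M = [[1, -5, -6], [6, 4, -4]]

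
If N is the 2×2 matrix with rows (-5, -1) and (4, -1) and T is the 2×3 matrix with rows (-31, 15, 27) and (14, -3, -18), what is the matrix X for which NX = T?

X = [[5, -2, -5], [6, -5, -2]]

Since N multiplies X on the left, X = N⁻¹T.
det N = 9; the adjugate gives N⁻¹ = [[-1/9, 1/9], [-4/9, -5/9]].
X = N⁻¹T = [[-1/9, 1/9], [-4/9, -5/9]] · [[-31, 15, 27], [14, -3, -18]] = [[5, -2, -5], [6, -5, -2]].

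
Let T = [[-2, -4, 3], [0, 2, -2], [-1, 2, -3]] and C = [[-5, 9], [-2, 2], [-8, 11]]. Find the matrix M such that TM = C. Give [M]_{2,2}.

-4

T is on the left of M, so left-multiply by T⁻¹: M = T⁻¹C.
det T = 2, so T⁻¹ = [[-1, -3, 1], [1, 9/2, -2], [1, 4, -2]].
M = T⁻¹C = [[-1, -3, 1], [1, 9/2, -2], [1, 4, -2]] · [[-5, 9], [-2, 2], [-8, 11]] = [[3, -4], [2, -4], [3, -5]].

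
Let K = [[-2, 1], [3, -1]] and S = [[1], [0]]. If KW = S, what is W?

W = [[1], [3]]

Left-multiplying both sides by K⁻¹ gives W = K⁻¹S.
det K = -1, so K⁻¹ = [[1, 1], [3, 2]].
W = K⁻¹S = [[1, 1], [3, 2]] · [[1], [0]] = [[1], [3]].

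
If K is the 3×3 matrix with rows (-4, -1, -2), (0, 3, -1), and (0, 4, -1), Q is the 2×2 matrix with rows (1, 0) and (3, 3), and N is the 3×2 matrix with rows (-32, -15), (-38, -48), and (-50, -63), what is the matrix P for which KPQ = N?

P = K⁻¹NQ⁻¹ (apply K⁻¹ on the left and Q⁻¹ on the right).
det K = -4; the adjugate gives K⁻¹ = [[-1/4, 9/4, -7/4], [0, -1, 1], [0, -4, 3]].
det Q = 3, so Q⁻¹ = [[1, 0], [-1, 1/3]].
K⁻¹N = [[10, 6], [-12, -15], [2, 3]].
P = (K⁻¹N)Q⁻¹ = [[4, 2], [3, -5], [-1, 1]].

P = [[4, 2], [3, -5], [-1, 1]]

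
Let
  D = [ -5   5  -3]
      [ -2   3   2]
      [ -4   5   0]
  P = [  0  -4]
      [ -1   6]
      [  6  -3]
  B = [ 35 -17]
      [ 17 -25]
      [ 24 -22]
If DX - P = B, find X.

X = [[-5, 5], [2, -1], [0, -3]]

DX = B + P = [[35, -21], [16, -19], [30, -25]].
D is on the left of X, so left-multiply by D⁻¹: X = D⁻¹(B + P).
D has determinant 4; D⁻¹ = [[-5/2, -15/4, 19/4], [-2, -3, 4], [1/2, 5/4, -5/4]].
X = D⁻¹(B + P) = [[-5, 5], [2, -1], [0, -3]].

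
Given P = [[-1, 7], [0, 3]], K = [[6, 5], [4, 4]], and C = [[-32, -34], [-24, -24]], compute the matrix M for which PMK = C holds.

M = [[-2, -3], [0, -2]]

Isolating M: multiply by P⁻¹ from the left and K⁻¹ from the right, so M = P⁻¹CK⁻¹.
P has determinant -3; P⁻¹ = [[-1, 7/3], [0, 1/3]].
det K = 4; the adjugate gives K⁻¹ = [[1, -5/4], [-1, 3/2]].
P⁻¹C = [[-24, -22], [-8, -8]].
M = (P⁻¹C)K⁻¹ = [[-2, -3], [0, -2]].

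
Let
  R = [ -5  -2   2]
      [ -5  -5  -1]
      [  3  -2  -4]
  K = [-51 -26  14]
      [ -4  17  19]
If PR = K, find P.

P = [[5, 4, -2], [2, -3, -3]]

Right-multiplying both sides by R⁻¹ gives P = KR⁻¹.
det R = 6, so R⁻¹ = [[3, -2, 2], [-23/6, 7/3, -5/2], [25/6, -8/3, 5/2]].
P = KR⁻¹ = [[-51, -26, 14], [-4, 17, 19]] · [[3, -2, 2], [-23/6, 7/3, -5/2], [25/6, -8/3, 5/2]] = [[5, 4, -2], [2, -3, -3]].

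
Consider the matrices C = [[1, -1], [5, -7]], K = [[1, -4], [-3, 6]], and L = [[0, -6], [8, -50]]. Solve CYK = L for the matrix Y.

Y = [[2, 2], [-1, 1]]

Isolating Y: multiply by C⁻¹ from the left and K⁻¹ from the right, so Y = C⁻¹LK⁻¹.
det C = -2; the adjugate gives C⁻¹ = [[7/2, -1/2], [5/2, -1/2]].
K has determinant -6; K⁻¹ = [[-1, -2/3], [-1/2, -1/6]].
C⁻¹L = [[-4, 4], [-4, 10]].
Y = (C⁻¹L)K⁻¹ = [[2, 2], [-1, 1]].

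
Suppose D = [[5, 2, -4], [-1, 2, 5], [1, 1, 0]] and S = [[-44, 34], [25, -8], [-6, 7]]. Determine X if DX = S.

X = [[-4, 4], [-2, 3], [5, -2]]

D is on the left of X, so left-multiply by D⁻¹: X = D⁻¹S.
det D = -3; the adjugate gives D⁻¹ = [[5/3, 4/3, -6], [-5/3, -4/3, 7], [1, 1, -4]].
X = D⁻¹S = [[5/3, 4/3, -6], [-5/3, -4/3, 7], [1, 1, -4]] · [[-44, 34], [25, -8], [-6, 7]] = [[-4, 4], [-2, 3], [5, -2]].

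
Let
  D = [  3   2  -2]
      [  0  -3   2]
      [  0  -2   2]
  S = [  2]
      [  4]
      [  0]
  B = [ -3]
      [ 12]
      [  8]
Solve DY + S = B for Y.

DY = B − S = [[-5], [8], [8]].
Left-multiplying both sides by D⁻¹ gives Y = D⁻¹(B − S).
det D = -6; the adjugate gives D⁻¹ = [[1/3, 0, 1/3], [0, -1, 1], [0, -1, 3/2]].
Y = D⁻¹(B − S) = [[1], [0], [4]].

Y = [[1], [0], [4]]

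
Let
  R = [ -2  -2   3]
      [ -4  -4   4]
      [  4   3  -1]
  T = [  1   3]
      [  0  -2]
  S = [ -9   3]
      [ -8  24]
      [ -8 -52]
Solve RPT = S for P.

Left-multiply by R⁻¹ and right-multiply by T⁻¹: P = R⁻¹ST⁻¹.
det R = 4; the adjugate gives R⁻¹ = [[-2, 7/4, 1], [3, -5/2, -1], [1, -1/2, 0]].
det T = -2; the adjugate gives T⁻¹ = [[1, 3/2], [0, -1/2]].
R⁻¹S = [[-4, -16], [1, 1], [-5, -9]].
P = (R⁻¹S)T⁻¹ = [[-4, 2], [1, 1], [-5, -3]].

P = [[-4, 2], [1, 1], [-5, -3]]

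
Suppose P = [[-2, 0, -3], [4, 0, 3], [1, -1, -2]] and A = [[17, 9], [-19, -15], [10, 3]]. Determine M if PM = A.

M = [[-1, -3], [-1, -4], [-5, -1]]

Since P multiplies M on the left, M = P⁻¹A.
P has determinant 6; P⁻¹ = [[1/2, 1/2, 0], [11/6, 7/6, -1], [-2/3, -1/3, 0]].
M = P⁻¹A = [[1/2, 1/2, 0], [11/6, 7/6, -1], [-2/3, -1/3, 0]] · [[17, 9], [-19, -15], [10, 3]] = [[-1, -3], [-1, -4], [-5, -1]].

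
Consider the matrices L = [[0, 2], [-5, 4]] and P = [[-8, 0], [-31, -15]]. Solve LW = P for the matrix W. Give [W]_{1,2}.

3

Left-multiplying both sides by L⁻¹ gives W = L⁻¹P.
det L = 10, so L⁻¹ = [[2/5, -1/5], [1/2, 0]].
W = L⁻¹P = [[2/5, -1/5], [1/2, 0]] · [[-8, 0], [-31, -15]] = [[3, 3], [-4, 0]].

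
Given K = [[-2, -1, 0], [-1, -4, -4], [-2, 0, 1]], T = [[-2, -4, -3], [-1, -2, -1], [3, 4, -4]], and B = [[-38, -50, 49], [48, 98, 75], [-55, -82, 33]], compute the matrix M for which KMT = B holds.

Isolating M: multiply by K⁻¹ from the left and T⁻¹ from the right, so M = K⁻¹BT⁻¹.
det K = -1; the adjugate gives K⁻¹ = [[4, -1, -4], [-9, 2, 8], [8, -2, -7]].
det T = -2; the adjugate gives T⁻¹ = [[-6, 14, 1], [7/2, -17/2, -1/2], [-1, 2, 0]].
K⁻¹B = [[20, 30, -11], [-2, -10, -27], [-15, -22, 11]].
M = (K⁻¹B)T⁻¹ = [[-4, 3, 5], [4, 3, 3], [2, -1, -4]].

M = [[-4, 3, 5], [4, 3, 3], [2, -1, -4]]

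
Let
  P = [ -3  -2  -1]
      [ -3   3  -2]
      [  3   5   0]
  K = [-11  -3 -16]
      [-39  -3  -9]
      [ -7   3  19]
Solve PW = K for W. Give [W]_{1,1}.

6

P is on the left of W, so left-multiply by P⁻¹: W = P⁻¹K.
P has determinant 6; P⁻¹ = [[5/3, -5/6, 7/6], [-1, 1/2, -1/2], [-4, 3/2, -5/2]].
W = P⁻¹K = [[5/3, -5/6, 7/6], [-1, 1/2, -1/2], [-4, 3/2, -5/2]] · [[-11, -3, -16], [-39, -3, -9], [-7, 3, 19]] = [[6, 1, 3], [-5, 0, 2], [3, 0, 3]].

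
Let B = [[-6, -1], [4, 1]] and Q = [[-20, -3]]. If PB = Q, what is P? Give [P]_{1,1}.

B is on the right of P, so right-multiply by B⁻¹: P = QB⁻¹.
B has determinant -2; B⁻¹ = [[-1/2, -1/2], [2, 3]].
P = QB⁻¹ = [[-20, -3]] · [[-1/2, -1/2], [2, 3]] = [[4, 1]].

4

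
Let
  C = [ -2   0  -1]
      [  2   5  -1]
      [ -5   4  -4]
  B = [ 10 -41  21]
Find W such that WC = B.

W = [[0, -5, -4]]

C is on the right of W, so right-multiply by C⁻¹: W = BC⁻¹.
det C = -1; the adjugate gives C⁻¹ = [[16, 4, -5], [-13, -3, 4], [-33, -8, 10]].
W = BC⁻¹ = [[10, -41, 21]] · [[16, 4, -5], [-13, -3, 4], [-33, -8, 10]] = [[0, -5, -4]].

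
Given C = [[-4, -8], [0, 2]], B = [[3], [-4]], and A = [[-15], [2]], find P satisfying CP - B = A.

P = [[5], [-1]]

CP = A + B = [[-12], [-2]].
C is on the left of P, so left-multiply by C⁻¹: P = C⁻¹(A + B).
det C = -8; the adjugate gives C⁻¹ = [[-1/4, -1], [0, 1/2]].
P = C⁻¹(A + B) = [[5], [-1]].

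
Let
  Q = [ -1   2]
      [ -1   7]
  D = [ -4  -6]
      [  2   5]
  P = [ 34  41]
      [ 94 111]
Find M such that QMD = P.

M = [[3, 1], [-4, -2]]

M = Q⁻¹PD⁻¹ (apply Q⁻¹ on the left and D⁻¹ on the right).
det Q = -5; the adjugate gives Q⁻¹ = [[-7/5, 2/5], [-1/5, 1/5]].
det D = -8, so D⁻¹ = [[-5/8, -3/4], [1/4, 1/2]].
Q⁻¹P = [[-10, -13], [12, 14]].
M = (Q⁻¹P)D⁻¹ = [[3, 1], [-4, -2]].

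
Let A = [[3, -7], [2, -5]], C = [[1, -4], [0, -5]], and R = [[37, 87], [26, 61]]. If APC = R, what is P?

P = [[3, -4], [-4, 5]]

Left-multiply by A⁻¹ and right-multiply by C⁻¹: P = A⁻¹RC⁻¹.
A has determinant -1; A⁻¹ = [[5, -7], [2, -3]].
det C = -5; the adjugate gives C⁻¹ = [[1, -4/5], [0, -1/5]].
A⁻¹R = [[3, 8], [-4, -9]].
P = (A⁻¹R)C⁻¹ = [[3, -4], [-4, 5]].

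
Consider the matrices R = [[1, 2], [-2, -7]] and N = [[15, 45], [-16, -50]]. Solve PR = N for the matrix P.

R is on the right of P, so right-multiply by R⁻¹: P = NR⁻¹.
R has determinant -3; R⁻¹ = [[7/3, 2/3], [-2/3, -1/3]].
P = NR⁻¹ = [[15, 45], [-16, -50]] · [[7/3, 2/3], [-2/3, -1/3]] = [[5, -5], [-4, 6]].

P = [[5, -5], [-4, 6]]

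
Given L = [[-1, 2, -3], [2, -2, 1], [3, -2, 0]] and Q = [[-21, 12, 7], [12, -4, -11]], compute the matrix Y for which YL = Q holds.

Y = [[-4, -5, -5], [5, 4, 3]]

L is on the right of Y, so right-multiply by L⁻¹: Y = QL⁻¹.
det L = -2, so L⁻¹ = [[-1, -3, 2], [-3/2, -9/2, 5/2], [-1, -2, 1]].
Y = QL⁻¹ = [[-21, 12, 7], [12, -4, -11]] · [[-1, -3, 2], [-3/2, -9/2, 5/2], [-1, -2, 1]] = [[-4, -5, -5], [5, 4, 3]].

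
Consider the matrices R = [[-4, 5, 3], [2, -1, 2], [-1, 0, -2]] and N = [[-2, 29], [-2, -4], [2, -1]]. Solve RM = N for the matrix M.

M = [[-2, -5], [-2, 0], [0, 3]]

R is on the left of M, so left-multiply by R⁻¹: M = R⁻¹N.
det R = -1, so R⁻¹ = [[-2, -10, -13], [-2, -11, -14], [1, 5, 6]].
M = R⁻¹N = [[-2, -10, -13], [-2, -11, -14], [1, 5, 6]] · [[-2, 29], [-2, -4], [2, -1]] = [[-2, -5], [-2, 0], [0, 3]].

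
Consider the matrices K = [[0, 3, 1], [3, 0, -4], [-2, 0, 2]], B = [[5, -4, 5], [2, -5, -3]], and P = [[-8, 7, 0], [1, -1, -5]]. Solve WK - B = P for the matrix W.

W = [[1, -1, 0], [-2, 3, 3]]

WK = P + B = [[-3, 3, 5], [3, -6, -8]].
Since K sits to the right of W, W = (P + B)K⁻¹.
K has determinant 6; K⁻¹ = [[0, -1, -2], [1/3, 1/3, 1/2], [0, -1, -3/2]].
W = (P + B)K⁻¹ = [[1, -1, 0], [-2, 3, 3]].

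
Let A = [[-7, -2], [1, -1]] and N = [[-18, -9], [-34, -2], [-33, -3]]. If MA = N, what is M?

M = [[3, 3], [4, -6], [4, -5]]

Right-multiplying both sides by A⁻¹ gives M = NA⁻¹.
A has determinant 9; A⁻¹ = [[-1/9, 2/9], [-1/9, -7/9]].
M = NA⁻¹ = [[-18, -9], [-34, -2], [-33, -3]] · [[-1/9, 2/9], [-1/9, -7/9]] = [[3, 3], [4, -6], [4, -5]].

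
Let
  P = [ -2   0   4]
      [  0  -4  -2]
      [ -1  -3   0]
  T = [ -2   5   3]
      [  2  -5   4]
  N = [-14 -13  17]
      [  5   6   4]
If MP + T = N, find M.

M = [[5, 3, 2], [-1, -2, -1]]

MP = N − T = [[-12, -18, 14], [3, 11, 0]].
P is on the right of M, so right-multiply by P⁻¹: M = (N − T)P⁻¹.
P has determinant -4; P⁻¹ = [[3/2, 3, -4], [-1/2, -1, 1], [1, 3/2, -2]].
M = (N − T)P⁻¹ = [[5, 3, 2], [-1, -2, -1]].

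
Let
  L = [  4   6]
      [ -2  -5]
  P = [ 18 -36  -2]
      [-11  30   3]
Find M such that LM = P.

Since L multiplies M on the left, M = L⁻¹P.
L has determinant -8; L⁻¹ = [[5/8, 3/4], [-1/4, -1/2]].
M = L⁻¹P = [[5/8, 3/4], [-1/4, -1/2]] · [[18, -36, -2], [-11, 30, 3]] = [[3, 0, 1], [1, -6, -1]].

M = [[3, 0, 1], [1, -6, -1]]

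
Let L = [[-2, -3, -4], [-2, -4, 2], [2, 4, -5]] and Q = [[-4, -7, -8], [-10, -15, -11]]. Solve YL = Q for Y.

Y = [[1, 3, 2], [5, -3, -3]]

Since L sits to the right of Y, Y = QL⁻¹.
det L = -6, so L⁻¹ = [[-2, 31/6, 11/3], [1, -3, -2], [0, -1/3, -1/3]].
Y = QL⁻¹ = [[-4, -7, -8], [-10, -15, -11]] · [[-2, 31/6, 11/3], [1, -3, -2], [0, -1/3, -1/3]] = [[1, 3, 2], [5, -3, -3]].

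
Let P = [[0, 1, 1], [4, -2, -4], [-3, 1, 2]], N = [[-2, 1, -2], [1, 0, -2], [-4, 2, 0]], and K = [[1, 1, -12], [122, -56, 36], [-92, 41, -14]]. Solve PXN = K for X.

X = [[-3, 5, -5], [-2, 1, 1], [5, 2, -2]]

X = P⁻¹KN⁻¹ (apply P⁻¹ on the left and N⁻¹ on the right).
det P = 2, so P⁻¹ = [[0, -1/2, -1], [2, 3/2, 2], [-1, -3/2, -2]].
det N = -4; the adjugate gives N⁻¹ = [[-1, 1, 1/2], [-2, 2, 3/2], [-1/2, 0, 1/4]].
P⁻¹K = [[31, -13, -4], [1, 0, 2], [0, 1, -14]].
X = (P⁻¹K)N⁻¹ = [[-3, 5, -5], [-2, 1, 1], [5, 2, -2]].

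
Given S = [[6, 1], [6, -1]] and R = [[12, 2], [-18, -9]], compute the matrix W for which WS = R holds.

S is on the right of W, so right-multiply by S⁻¹: W = RS⁻¹.
S has determinant -12; S⁻¹ = [[1/12, 1/12], [1/2, -1/2]].
W = RS⁻¹ = [[12, 2], [-18, -9]] · [[1/12, 1/12], [1/2, -1/2]] = [[2, 0], [-6, 3]].

W = [[2, 0], [-6, 3]]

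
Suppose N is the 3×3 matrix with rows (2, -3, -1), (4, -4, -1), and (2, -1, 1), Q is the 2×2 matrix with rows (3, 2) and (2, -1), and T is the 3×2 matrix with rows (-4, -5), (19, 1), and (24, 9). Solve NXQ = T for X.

X = [[4, 3], [3, 2], [1, -1]]

Isolating X: multiply by N⁻¹ from the left and Q⁻¹ from the right, so X = N⁻¹TQ⁻¹.
det N = 4, so N⁻¹ = [[-5/4, 1, -1/4], [-3/2, 1, -1/2], [1, -1, 1]].
det Q = -7; the adjugate gives Q⁻¹ = [[1/7, 2/7], [2/7, -3/7]].
N⁻¹T = [[18, 5], [13, 4], [1, 3]].
X = (N⁻¹T)Q⁻¹ = [[4, 3], [3, 2], [1, -1]].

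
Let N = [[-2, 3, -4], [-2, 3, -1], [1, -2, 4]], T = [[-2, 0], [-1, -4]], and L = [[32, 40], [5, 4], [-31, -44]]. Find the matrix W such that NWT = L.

W = [[4, -1], [3, 0], [3, 3]]

W = N⁻¹LT⁻¹ (apply N⁻¹ on the left and T⁻¹ on the right).
det N = -3, so N⁻¹ = [[-10/3, 4/3, -3], [-7/3, 4/3, -2], [-1/3, 1/3, 0]].
det T = 8, so T⁻¹ = [[-1/2, 0], [1/8, -1/4]].
N⁻¹L = [[-7, 4], [-6, 0], [-9, -12]].
W = (N⁻¹L)T⁻¹ = [[4, -1], [3, 0], [3, 3]].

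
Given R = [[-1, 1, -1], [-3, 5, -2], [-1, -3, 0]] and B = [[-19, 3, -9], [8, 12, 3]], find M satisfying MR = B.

M = [[1, 4, 6], [-3, 0, -5]]

Right-multiplying both sides by R⁻¹ gives M = BR⁻¹.
R has determinant -6; R⁻¹ = [[1, -1/2, -1/2], [-1/3, 1/6, -1/6], [-7/3, 2/3, 1/3]].
M = BR⁻¹ = [[-19, 3, -9], [8, 12, 3]] · [[1, -1/2, -1/2], [-1/3, 1/6, -1/6], [-7/3, 2/3, 1/3]] = [[1, 4, 6], [-3, 0, -5]].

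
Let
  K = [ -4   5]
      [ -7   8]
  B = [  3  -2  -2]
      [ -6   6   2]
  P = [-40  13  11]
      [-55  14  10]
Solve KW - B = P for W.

W = [[3, -4, 4], [-5, -1, 5]]

KW = P + B = [[-37, 11, 9], [-61, 20, 12]].
Since K multiplies W on the left, W = K⁻¹(P + B).
det K = 3; the adjugate gives K⁻¹ = [[8/3, -5/3], [7/3, -4/3]].
W = K⁻¹(P + B) = [[3, -4, 4], [-5, -1, 5]].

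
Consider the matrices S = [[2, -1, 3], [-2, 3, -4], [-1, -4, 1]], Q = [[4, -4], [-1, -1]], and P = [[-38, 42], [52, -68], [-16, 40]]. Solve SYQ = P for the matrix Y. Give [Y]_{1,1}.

0

Left-multiply by S⁻¹ and right-multiply by Q⁻¹: Y = S⁻¹PQ⁻¹.
S has determinant 1; S⁻¹ = [[-13, -11, -5], [6, 5, 2], [11, 9, 4]].
det Q = -8, so Q⁻¹ = [[1/8, -1/2], [-1/8, -1/2]].
S⁻¹P = [[2, 2], [0, -8], [-14, 10]].
Y = (S⁻¹P)Q⁻¹ = [[0, -2], [1, 4], [-3, 2]].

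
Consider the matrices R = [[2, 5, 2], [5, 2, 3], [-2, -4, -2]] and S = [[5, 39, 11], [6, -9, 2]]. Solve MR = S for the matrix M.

Right-multiplying both sides by R⁻¹ gives M = SR⁻¹.
R has determinant 4; R⁻¹ = [[2, 1/2, 11/4], [1, 0, 1], [-4, -1/2, -21/4]].
M = SR⁻¹ = [[5, 39, 11], [6, -9, 2]] · [[2, 1/2, 11/4], [1, 0, 1], [-4, -1/2, -21/4]] = [[5, -3, -5], [-5, 2, -3]].

M = [[5, -3, -5], [-5, 2, -3]]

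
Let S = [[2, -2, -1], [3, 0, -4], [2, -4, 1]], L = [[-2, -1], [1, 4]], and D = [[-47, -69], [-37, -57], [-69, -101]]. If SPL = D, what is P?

P = S⁻¹DL⁻¹ (apply S⁻¹ on the left and L⁻¹ on the right).
det S = 2, so S⁻¹ = [[-8, 3, 4], [-11/2, 2, 5/2], [-6, 2, 3]].
det L = -7; the adjugate gives L⁻¹ = [[-4/7, -1/7], [1/7, 2/7]].
S⁻¹D = [[-11, -23], [12, 13], [1, -3]].
P = (S⁻¹D)L⁻¹ = [[3, -5], [-5, 2], [-1, -1]].

P = [[3, -5], [-5, 2], [-1, -1]]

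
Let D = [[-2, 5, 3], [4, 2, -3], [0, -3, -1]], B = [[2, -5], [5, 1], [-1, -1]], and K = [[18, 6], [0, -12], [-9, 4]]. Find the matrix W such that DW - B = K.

DW = K + B = [[20, 1], [5, -11], [-10, 3]].
D is on the left of W, so left-multiply by D⁻¹: W = D⁻¹(K + B).
det D = 6, so D⁻¹ = [[-11/6, -2/3, -7/2], [2/3, 1/3, 1], [-2, -1, -4]].
W = D⁻¹(K + B) = [[-5, -5], [5, 0], [-5, -3]].

W = [[-5, -5], [5, 0], [-5, -3]]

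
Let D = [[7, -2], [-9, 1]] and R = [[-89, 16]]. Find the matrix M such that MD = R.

M = [[-5, 6]]

Right-multiplying both sides by D⁻¹ gives M = RD⁻¹.
det D = -11, so D⁻¹ = [[-1/11, -2/11], [-9/11, -7/11]].
M = RD⁻¹ = [[-89, 16]] · [[-1/11, -2/11], [-9/11, -7/11]] = [[-5, 6]].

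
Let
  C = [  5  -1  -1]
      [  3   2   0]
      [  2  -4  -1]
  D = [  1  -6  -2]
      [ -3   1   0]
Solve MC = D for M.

Right-multiplying both sides by C⁻¹ gives M = DC⁻¹.
C has determinant 3; C⁻¹ = [[-2/3, 1, 2/3], [1, -1, -1], [-16/3, 6, 13/3]].
M = DC⁻¹ = [[1, -6, -2], [-3, 1, 0]] · [[-2/3, 1, 2/3], [1, -1, -1], [-16/3, 6, 13/3]] = [[4, -5, -2], [3, -4, -3]].

M = [[4, -5, -2], [3, -4, -3]]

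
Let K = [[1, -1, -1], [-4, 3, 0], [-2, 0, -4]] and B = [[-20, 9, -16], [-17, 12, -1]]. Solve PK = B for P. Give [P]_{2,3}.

1

Right-multiplying both sides by K⁻¹ gives P = BK⁻¹.
K has determinant -2; K⁻¹ = [[6, 2, -3/2], [8, 3, -2], [-3, -1, 1/2]].
P = BK⁻¹ = [[-20, 9, -16], [-17, 12, -1]] · [[6, 2, -3/2], [8, 3, -2], [-3, -1, 1/2]] = [[0, 3, 4], [-3, 3, 1]].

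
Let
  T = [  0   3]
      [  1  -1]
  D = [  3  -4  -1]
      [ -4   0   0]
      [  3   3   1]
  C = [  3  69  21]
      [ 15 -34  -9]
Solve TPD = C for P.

Left-multiply by T⁻¹ and right-multiply by D⁻¹: P = T⁻¹CD⁻¹.
det T = -3; the adjugate gives T⁻¹ = [[1/3, 1], [1/3, 0]].
det D = -4, so D⁻¹ = [[0, -1/4, 0], [-1, -3/2, -1], [3, 21/4, 4]].
T⁻¹C = [[16, -11, -2], [1, 23, 7]].
P = (T⁻¹C)D⁻¹ = [[5, 2, 3], [-2, 2, 5]].

P = [[5, 2, 3], [-2, 2, 5]]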